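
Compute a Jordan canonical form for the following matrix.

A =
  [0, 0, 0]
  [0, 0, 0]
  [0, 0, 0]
J_1(0) ⊕ J_1(0) ⊕ J_1(0)

The characteristic polynomial is
  det(x·I − A) = x^3

Eigenvalues and multiplicities (the geometric multiplicity of λ is n − rank(A − λI), which equals the number of Jordan blocks for λ):
  λ = 0: algebraic multiplicity = 3, geometric multiplicity = 3

Determining the block sizes for each eigenvalue:
  λ = 0: gm = am = 3, so every block has size 1 → block sizes [1, 1, 1]

Assembling the blocks gives a Jordan form
J =
  [0, 0, 0]
  [0, 0, 0]
  [0, 0, 0]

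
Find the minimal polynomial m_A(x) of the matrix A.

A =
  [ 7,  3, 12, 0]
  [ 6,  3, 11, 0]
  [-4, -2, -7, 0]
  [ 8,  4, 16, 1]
x^3 - 3*x^2 + 3*x - 1

The characteristic polynomial is χ_A(x) = (x - 1)^4, so the eigenvalues are known. The minimal polynomial is
  m_A(x) = Π_λ (x − λ)^{k_λ}
where k_λ is the size of the *largest* Jordan block for λ (equivalently, the smallest k with (A − λI)^k v = 0 for every generalised eigenvector v of λ).

  λ = 1: largest Jordan block has size 3, contributing (x − 1)^3

So m_A(x) = (x - 1)^3 = x^3 - 3*x^2 + 3*x - 1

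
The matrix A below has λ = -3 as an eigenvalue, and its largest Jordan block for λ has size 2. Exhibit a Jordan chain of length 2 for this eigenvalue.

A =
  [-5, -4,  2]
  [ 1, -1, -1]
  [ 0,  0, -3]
A Jordan chain for λ = -3 of length 2:
v_1 = (-2, 1, 0)ᵀ
v_2 = (1, 0, 0)ᵀ

Let N = A − (-3)·I. We want v_2 with N^2 v_2 = 0 but N^1 v_2 ≠ 0; then v_{j-1} := N · v_j for j = 2, …, 2.

Pick v_2 = (1, 0, 0)ᵀ.
Then v_1 = N · v_2 = (-2, 1, 0)ᵀ.

Sanity check: (A − (-3)·I) v_1 = (0, 0, 0)ᵀ = 0. ✓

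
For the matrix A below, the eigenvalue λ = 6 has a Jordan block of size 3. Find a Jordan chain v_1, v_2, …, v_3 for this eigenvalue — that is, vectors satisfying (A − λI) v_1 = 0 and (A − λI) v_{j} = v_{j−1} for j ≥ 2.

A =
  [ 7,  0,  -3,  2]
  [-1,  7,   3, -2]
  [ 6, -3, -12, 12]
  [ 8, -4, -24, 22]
A Jordan chain for λ = 6 of length 3:
v_1 = (-1, 0, -3, -4)ᵀ
v_2 = (1, -1, 6, 8)ᵀ
v_3 = (1, 0, 0, 0)ᵀ

Let N = A − (6)·I. We want v_3 with N^3 v_3 = 0 but N^2 v_3 ≠ 0; then v_{j-1} := N · v_j for j = 3, …, 2.

Pick v_3 = (1, 0, 0, 0)ᵀ.
Then v_2 = N · v_3 = (1, -1, 6, 8)ᵀ.
Then v_1 = N · v_2 = (-1, 0, -3, -4)ᵀ.

Sanity check: (A − (6)·I) v_1 = (0, 0, 0, 0)ᵀ = 0. ✓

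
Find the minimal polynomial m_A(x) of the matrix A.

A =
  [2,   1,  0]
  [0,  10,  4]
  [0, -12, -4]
x^3 - 8*x^2 + 20*x - 16

The characteristic polynomial is χ_A(x) = (x - 4)*(x - 2)^2, so the eigenvalues are known. The minimal polynomial is
  m_A(x) = Π_λ (x − λ)^{k_λ}
where k_λ is the size of the *largest* Jordan block for λ (equivalently, the smallest k with (A − λI)^k v = 0 for every generalised eigenvector v of λ).

  λ = 2: largest Jordan block has size 2, contributing (x − 2)^2
  λ = 4: largest Jordan block has size 1, contributing (x − 4)

So m_A(x) = (x - 4)*(x - 2)^2 = x^3 - 8*x^2 + 20*x - 16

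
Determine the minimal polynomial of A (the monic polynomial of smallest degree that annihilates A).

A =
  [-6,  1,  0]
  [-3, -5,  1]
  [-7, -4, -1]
x^3 + 12*x^2 + 48*x + 64

The characteristic polynomial is χ_A(x) = (x + 4)^3, so the eigenvalues are known. The minimal polynomial is
  m_A(x) = Π_λ (x − λ)^{k_λ}
where k_λ is the size of the *largest* Jordan block for λ (equivalently, the smallest k with (A − λI)^k v = 0 for every generalised eigenvector v of λ).

  λ = -4: largest Jordan block has size 3, contributing (x + 4)^3

So m_A(x) = (x + 4)^3 = x^3 + 12*x^2 + 48*x + 64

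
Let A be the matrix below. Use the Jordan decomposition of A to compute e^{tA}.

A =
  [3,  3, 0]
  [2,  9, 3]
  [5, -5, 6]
e^{tA} =
  [15*t^2*exp(6*t)/2 - 3*t*exp(6*t) + exp(6*t), 3*t*exp(6*t), 9*t^2*exp(6*t)/2]
  [15*t^2*exp(6*t)/2 + 2*t*exp(6*t), 3*t*exp(6*t) + exp(6*t), 9*t^2*exp(6*t)/2 + 3*t*exp(6*t)]
  [-25*t^2*exp(6*t)/2 + 5*t*exp(6*t), -5*t*exp(6*t), -15*t^2*exp(6*t)/2 + exp(6*t)]

Strategy: write A = P · J · P⁻¹ where J is a Jordan canonical form, so e^{tA} = P · e^{tJ} · P⁻¹, and e^{tJ} can be computed block-by-block.

A has Jordan form
J =
  [6, 1, 0]
  [0, 6, 1]
  [0, 0, 6]
(up to reordering of blocks).

Per-block formulas:
  For a 3×3 Jordan block J_3(6): exp(t · J_3(6)) = e^(6t)·(I + t·N + (t^2/2)·N^2), where N is the 3×3 nilpotent shift.

After assembling e^{tJ} and conjugating by P, we get:

e^{tA} =
  [15*t^2*exp(6*t)/2 - 3*t*exp(6*t) + exp(6*t), 3*t*exp(6*t), 9*t^2*exp(6*t)/2]
  [15*t^2*exp(6*t)/2 + 2*t*exp(6*t), 3*t*exp(6*t) + exp(6*t), 9*t^2*exp(6*t)/2 + 3*t*exp(6*t)]
  [-25*t^2*exp(6*t)/2 + 5*t*exp(6*t), -5*t*exp(6*t), -15*t^2*exp(6*t)/2 + exp(6*t)]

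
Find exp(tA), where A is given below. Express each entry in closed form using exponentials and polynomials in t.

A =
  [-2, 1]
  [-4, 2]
e^{tA} =
  [1 - 2*t, t]
  [-4*t, 2*t + 1]

Strategy: write A = P · J · P⁻¹ where J is a Jordan canonical form, so e^{tA} = P · e^{tJ} · P⁻¹, and e^{tJ} can be computed block-by-block.

A has Jordan form
J =
  [0, 1]
  [0, 0]
(up to reordering of blocks).

Per-block formulas:
  For a 2×2 Jordan block J_2(0): exp(t · J_2(0)) = e^(0t)·(I + t·N), where N is the 2×2 nilpotent shift.

After assembling e^{tJ} and conjugating by P, we get:

e^{tA} =
  [1 - 2*t, t]
  [-4*t, 2*t + 1]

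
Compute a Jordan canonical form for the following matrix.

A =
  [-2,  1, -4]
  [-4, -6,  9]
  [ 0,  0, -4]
J_3(-4)

The characteristic polynomial is
  det(x·I − A) = x^3 + 12*x^2 + 48*x + 64 = (x + 4)^3

Eigenvalues and multiplicities (the geometric multiplicity of λ is n − rank(A − λI), which equals the number of Jordan blocks for λ):
  λ = -4: algebraic multiplicity = 3, geometric multiplicity = 1

Determining the block sizes for each eigenvalue:
  λ = -4: one block (gm = 1), so the single block has size am = 3 → block sizes [3]

Assembling the blocks gives a Jordan form
J =
  [-4,  1,  0]
  [ 0, -4,  1]
  [ 0,  0, -4]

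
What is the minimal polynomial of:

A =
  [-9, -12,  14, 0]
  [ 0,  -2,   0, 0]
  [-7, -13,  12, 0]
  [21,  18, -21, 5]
x^3 - x^2 - 16*x - 20

The characteristic polynomial is χ_A(x) = (x - 5)^2*(x + 2)^2, so the eigenvalues are known. The minimal polynomial is
  m_A(x) = Π_λ (x − λ)^{k_λ}
where k_λ is the size of the *largest* Jordan block for λ (equivalently, the smallest k with (A − λI)^k v = 0 for every generalised eigenvector v of λ).

  λ = -2: largest Jordan block has size 2, contributing (x + 2)^2
  λ = 5: largest Jordan block has size 1, contributing (x − 5)

So m_A(x) = (x - 5)*(x + 2)^2 = x^3 - x^2 - 16*x - 20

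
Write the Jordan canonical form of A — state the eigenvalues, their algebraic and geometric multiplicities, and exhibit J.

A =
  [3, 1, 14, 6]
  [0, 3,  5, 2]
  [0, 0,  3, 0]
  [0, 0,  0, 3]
J_3(3) ⊕ J_1(3)

The characteristic polynomial is
  det(x·I − A) = x^4 - 12*x^3 + 54*x^2 - 108*x + 81 = (x - 3)^4

Eigenvalues and multiplicities (the geometric multiplicity of λ is n − rank(A − λI), which equals the number of Jordan blocks for λ):
  λ = 3: algebraic multiplicity = 4, geometric multiplicity = 2

Determining the block sizes for each eigenvalue:
  λ = 3: with am = 4 and gm = 2, the partition is not yet determined (e.g. several partitions of 4 into 2 parts exist). Let N = A − (3)·I. Computing rank(N^1) = 2, rank(N^2) = 1, rank(N^3) = 0; the number of blocks of size ≥ j is rank(N^{j−1}) − rank(N^j), giving [2, 1, 1]. So we have 1 block(s) of size 3, 1 block(s) of size 1 → block sizes [3, 1]

Assembling the blocks gives a Jordan form
J =
  [3, 1, 0, 0]
  [0, 3, 1, 0]
  [0, 0, 3, 0]
  [0, 0, 0, 3]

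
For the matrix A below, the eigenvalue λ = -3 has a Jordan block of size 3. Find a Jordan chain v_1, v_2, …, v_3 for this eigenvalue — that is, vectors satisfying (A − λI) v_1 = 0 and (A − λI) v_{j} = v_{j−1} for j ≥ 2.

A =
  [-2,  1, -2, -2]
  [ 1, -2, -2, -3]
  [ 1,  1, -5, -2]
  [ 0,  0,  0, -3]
A Jordan chain for λ = -3 of length 3:
v_1 = (-1, -1, -1, 0)ᵀ
v_2 = (-2, -3, -2, 0)ᵀ
v_3 = (0, 0, 0, 1)ᵀ

Let N = A − (-3)·I. We want v_3 with N^3 v_3 = 0 but N^2 v_3 ≠ 0; then v_{j-1} := N · v_j for j = 3, …, 2.

Pick v_3 = (0, 0, 0, 1)ᵀ.
Then v_2 = N · v_3 = (-2, -3, -2, 0)ᵀ.
Then v_1 = N · v_2 = (-1, -1, -1, 0)ᵀ.

Sanity check: (A − (-3)·I) v_1 = (0, 0, 0, 0)ᵀ = 0. ✓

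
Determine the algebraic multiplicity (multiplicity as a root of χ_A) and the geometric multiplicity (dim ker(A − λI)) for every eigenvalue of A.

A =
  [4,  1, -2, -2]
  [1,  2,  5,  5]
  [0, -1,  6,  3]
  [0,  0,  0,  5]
λ = 4: alg = 3, geom = 1; λ = 5: alg = 1, geom = 1

Step 1 — factor the characteristic polynomial to read off the algebraic multiplicities:
  χ_A(x) = (x - 5)*(x - 4)^3

Step 2 — compute geometric multiplicities via the rank-nullity identity g(λ) = n − rank(A − λI):
  rank(A − (4)·I) = 3, so dim ker(A − (4)·I) = n − 3 = 1
  rank(A − (5)·I) = 3, so dim ker(A − (5)·I) = n − 3 = 1

Summary:
  λ = 4: algebraic multiplicity = 3, geometric multiplicity = 1
  λ = 5: algebraic multiplicity = 1, geometric multiplicity = 1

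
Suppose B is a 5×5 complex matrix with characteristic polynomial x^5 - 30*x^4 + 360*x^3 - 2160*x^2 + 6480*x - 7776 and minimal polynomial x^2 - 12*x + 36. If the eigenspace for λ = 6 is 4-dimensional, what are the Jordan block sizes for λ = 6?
Block sizes for λ = 6: [2, 1, 1, 1]

Step 1 — from the characteristic polynomial, algebraic multiplicity of λ = 6 is 5. From dim ker(B − (6)·I) = 4, there are exactly 4 Jordan blocks for λ = 6.
Step 2 — from the minimal polynomial, the factor (x − 6)^2 tells us the largest block for λ = 6 has size 2.
Step 3 — with total size 5, 4 blocks, and largest block 2, the block sizes (in nonincreasing order) are [2, 1, 1, 1].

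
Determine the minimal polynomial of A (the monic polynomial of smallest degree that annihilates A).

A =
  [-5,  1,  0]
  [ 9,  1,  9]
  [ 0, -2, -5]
x^3 + 9*x^2 + 24*x + 20

The characteristic polynomial is χ_A(x) = (x + 2)^2*(x + 5), so the eigenvalues are known. The minimal polynomial is
  m_A(x) = Π_λ (x − λ)^{k_λ}
where k_λ is the size of the *largest* Jordan block for λ (equivalently, the smallest k with (A − λI)^k v = 0 for every generalised eigenvector v of λ).

  λ = -5: largest Jordan block has size 1, contributing (x + 5)
  λ = -2: largest Jordan block has size 2, contributing (x + 2)^2

So m_A(x) = (x + 2)^2*(x + 5) = x^3 + 9*x^2 + 24*x + 20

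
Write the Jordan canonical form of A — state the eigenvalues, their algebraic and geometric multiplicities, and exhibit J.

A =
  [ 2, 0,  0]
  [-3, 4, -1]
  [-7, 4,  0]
J_3(2)

The characteristic polynomial is
  det(x·I − A) = x^3 - 6*x^2 + 12*x - 8 = (x - 2)^3

Eigenvalues and multiplicities (the geometric multiplicity of λ is n − rank(A − λI), which equals the number of Jordan blocks for λ):
  λ = 2: algebraic multiplicity = 3, geometric multiplicity = 1

Determining the block sizes for each eigenvalue:
  λ = 2: one block (gm = 1), so the single block has size am = 3 → block sizes [3]

Assembling the blocks gives a Jordan form
J =
  [2, 1, 0]
  [0, 2, 1]
  [0, 0, 2]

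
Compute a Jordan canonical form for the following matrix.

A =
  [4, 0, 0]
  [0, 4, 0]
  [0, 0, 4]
J_1(4) ⊕ J_1(4) ⊕ J_1(4)

The characteristic polynomial is
  det(x·I − A) = x^3 - 12*x^2 + 48*x - 64 = (x - 4)^3

Eigenvalues and multiplicities (the geometric multiplicity of λ is n − rank(A − λI), which equals the number of Jordan blocks for λ):
  λ = 4: algebraic multiplicity = 3, geometric multiplicity = 3

Determining the block sizes for each eigenvalue:
  λ = 4: gm = am = 3, so every block has size 1 → block sizes [1, 1, 1]

Assembling the blocks gives a Jordan form
J =
  [4, 0, 0]
  [0, 4, 0]
  [0, 0, 4]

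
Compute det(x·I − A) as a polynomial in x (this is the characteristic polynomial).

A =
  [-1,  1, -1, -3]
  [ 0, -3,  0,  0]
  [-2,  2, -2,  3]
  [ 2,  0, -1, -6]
x^4 + 12*x^3 + 54*x^2 + 108*x + 81

Expanding det(x·I − A) (e.g. by cofactor expansion or by noting that A is similar to its Jordan form J, which has the same characteristic polynomial as A) gives
  χ_A(x) = x^4 + 12*x^3 + 54*x^2 + 108*x + 81
which factors as (x + 3)^4. The eigenvalues (with algebraic multiplicities) are λ = -3 with multiplicity 4.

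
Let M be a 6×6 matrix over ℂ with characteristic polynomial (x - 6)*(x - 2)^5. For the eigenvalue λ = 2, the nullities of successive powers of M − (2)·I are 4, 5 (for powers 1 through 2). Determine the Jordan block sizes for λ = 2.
Block sizes for λ = 2: [2, 1, 1, 1]

From the dimensions of kernels of powers, the number of Jordan blocks of size at least j is d_j − d_{j−1} where d_j = dim ker(N^j) (with d_0 = 0). Computing the differences gives [4, 1].
The number of blocks of size exactly k is (#blocks of size ≥ k) − (#blocks of size ≥ k + 1), so the partition is: 3 block(s) of size 1, 1 block(s) of size 2.
In nonincreasing order the block sizes are [2, 1, 1, 1].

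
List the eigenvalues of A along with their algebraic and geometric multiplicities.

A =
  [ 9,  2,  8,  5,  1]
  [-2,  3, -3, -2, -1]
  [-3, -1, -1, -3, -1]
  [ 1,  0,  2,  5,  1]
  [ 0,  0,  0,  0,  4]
λ = 4: alg = 5, geom = 2

Step 1 — factor the characteristic polynomial to read off the algebraic multiplicities:
  χ_A(x) = (x - 4)^5

Step 2 — compute geometric multiplicities via the rank-nullity identity g(λ) = n − rank(A − λI):
  rank(A − (4)·I) = 3, so dim ker(A − (4)·I) = n − 3 = 2

Summary:
  λ = 4: algebraic multiplicity = 5, geometric multiplicity = 2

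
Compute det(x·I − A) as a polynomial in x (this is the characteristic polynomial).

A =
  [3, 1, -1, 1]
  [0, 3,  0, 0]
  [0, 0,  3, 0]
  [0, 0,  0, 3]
x^4 - 12*x^3 + 54*x^2 - 108*x + 81

Expanding det(x·I − A) (e.g. by cofactor expansion or by noting that A is similar to its Jordan form J, which has the same characteristic polynomial as A) gives
  χ_A(x) = x^4 - 12*x^3 + 54*x^2 - 108*x + 81
which factors as (x - 3)^4. The eigenvalues (with algebraic multiplicities) are λ = 3 with multiplicity 4.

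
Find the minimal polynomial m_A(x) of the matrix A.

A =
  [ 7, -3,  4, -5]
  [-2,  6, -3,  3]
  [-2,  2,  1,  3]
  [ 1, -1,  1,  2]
x^3 - 12*x^2 + 48*x - 64

The characteristic polynomial is χ_A(x) = (x - 4)^4, so the eigenvalues are known. The minimal polynomial is
  m_A(x) = Π_λ (x − λ)^{k_λ}
where k_λ is the size of the *largest* Jordan block for λ (equivalently, the smallest k with (A − λI)^k v = 0 for every generalised eigenvector v of λ).

  λ = 4: largest Jordan block has size 3, contributing (x − 4)^3

So m_A(x) = (x - 4)^3 = x^3 - 12*x^2 + 48*x - 64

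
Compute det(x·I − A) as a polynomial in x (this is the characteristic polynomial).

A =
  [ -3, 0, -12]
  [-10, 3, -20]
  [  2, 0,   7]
x^3 - 7*x^2 + 15*x - 9

Expanding det(x·I − A) (e.g. by cofactor expansion or by noting that A is similar to its Jordan form J, which has the same characteristic polynomial as A) gives
  χ_A(x) = x^3 - 7*x^2 + 15*x - 9
which factors as (x - 3)^2*(x - 1). The eigenvalues (with algebraic multiplicities) are λ = 1 with multiplicity 1, λ = 3 with multiplicity 2.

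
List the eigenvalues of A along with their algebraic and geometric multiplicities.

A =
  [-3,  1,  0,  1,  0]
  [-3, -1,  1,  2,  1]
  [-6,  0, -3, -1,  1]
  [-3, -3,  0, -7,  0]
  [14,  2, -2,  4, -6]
λ = -4: alg = 5, geom = 3

Step 1 — factor the characteristic polynomial to read off the algebraic multiplicities:
  χ_A(x) = (x + 4)^5

Step 2 — compute geometric multiplicities via the rank-nullity identity g(λ) = n − rank(A − λI):
  rank(A − (-4)·I) = 2, so dim ker(A − (-4)·I) = n − 2 = 3

Summary:
  λ = -4: algebraic multiplicity = 5, geometric multiplicity = 3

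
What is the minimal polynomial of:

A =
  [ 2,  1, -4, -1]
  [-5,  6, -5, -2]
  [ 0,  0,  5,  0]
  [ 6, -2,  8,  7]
x^3 - 15*x^2 + 75*x - 125

The characteristic polynomial is χ_A(x) = (x - 5)^4, so the eigenvalues are known. The minimal polynomial is
  m_A(x) = Π_λ (x − λ)^{k_λ}
where k_λ is the size of the *largest* Jordan block for λ (equivalently, the smallest k with (A − λI)^k v = 0 for every generalised eigenvector v of λ).

  λ = 5: largest Jordan block has size 3, contributing (x − 5)^3

So m_A(x) = (x - 5)^3 = x^3 - 15*x^2 + 75*x - 125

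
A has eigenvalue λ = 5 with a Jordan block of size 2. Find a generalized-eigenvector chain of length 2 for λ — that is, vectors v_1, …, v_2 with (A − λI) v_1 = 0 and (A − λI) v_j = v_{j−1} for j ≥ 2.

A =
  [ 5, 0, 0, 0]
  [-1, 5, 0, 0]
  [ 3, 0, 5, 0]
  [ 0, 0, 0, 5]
A Jordan chain for λ = 5 of length 2:
v_1 = (0, -1, 3, 0)ᵀ
v_2 = (1, 0, 0, 0)ᵀ

Let N = A − (5)·I. We want v_2 with N^2 v_2 = 0 but N^1 v_2 ≠ 0; then v_{j-1} := N · v_j for j = 2, …, 2.

Pick v_2 = (1, 0, 0, 0)ᵀ.
Then v_1 = N · v_2 = (0, -1, 3, 0)ᵀ.

Sanity check: (A − (5)·I) v_1 = (0, 0, 0, 0)ᵀ = 0. ✓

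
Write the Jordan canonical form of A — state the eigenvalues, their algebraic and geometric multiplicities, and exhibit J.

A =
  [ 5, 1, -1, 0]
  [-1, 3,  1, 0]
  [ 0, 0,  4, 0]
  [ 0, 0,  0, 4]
J_2(4) ⊕ J_1(4) ⊕ J_1(4)

The characteristic polynomial is
  det(x·I − A) = x^4 - 16*x^3 + 96*x^2 - 256*x + 256 = (x - 4)^4

Eigenvalues and multiplicities (the geometric multiplicity of λ is n − rank(A − λI), which equals the number of Jordan blocks for λ):
  λ = 4: algebraic multiplicity = 4, geometric multiplicity = 3

Determining the block sizes for each eigenvalue:
  λ = 4: 3 blocks summing to 4 forces exactly one block of size 2 and the rest size 1 → block sizes [2, 1, 1]

Assembling the blocks gives a Jordan form
J =
  [4, 1, 0, 0]
  [0, 4, 0, 0]
  [0, 0, 4, 0]
  [0, 0, 0, 4]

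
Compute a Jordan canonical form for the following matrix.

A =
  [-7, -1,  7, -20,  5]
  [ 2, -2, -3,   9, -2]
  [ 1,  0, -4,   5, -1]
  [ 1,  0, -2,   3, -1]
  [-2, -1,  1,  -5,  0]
J_3(-2) ⊕ J_2(-2)

The characteristic polynomial is
  det(x·I − A) = x^5 + 10*x^4 + 40*x^3 + 80*x^2 + 80*x + 32 = (x + 2)^5

Eigenvalues and multiplicities (the geometric multiplicity of λ is n − rank(A − λI), which equals the number of Jordan blocks for λ):
  λ = -2: algebraic multiplicity = 5, geometric multiplicity = 2

Determining the block sizes for each eigenvalue:
  λ = -2: with am = 5 and gm = 2, the partition is not yet determined (e.g. several partitions of 5 into 2 parts exist). Let N = A − (-2)·I. Computing rank(N^1) = 3, rank(N^2) = 1, rank(N^3) = 0; the number of blocks of size ≥ j is rank(N^{j−1}) − rank(N^j), giving [2, 2, 1]. So we have 1 block(s) of size 3, 1 block(s) of size 2 → block sizes [3, 2]

Assembling the blocks gives a Jordan form
J =
  [-2,  1,  0,  0,  0]
  [ 0, -2,  1,  0,  0]
  [ 0,  0, -2,  0,  0]
  [ 0,  0,  0, -2,  1]
  [ 0,  0,  0,  0, -2]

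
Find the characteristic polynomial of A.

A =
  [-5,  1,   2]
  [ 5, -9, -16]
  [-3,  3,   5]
x^3 + 9*x^2 + 24*x + 16

Expanding det(x·I − A) (e.g. by cofactor expansion or by noting that A is similar to its Jordan form J, which has the same characteristic polynomial as A) gives
  χ_A(x) = x^3 + 9*x^2 + 24*x + 16
which factors as (x + 1)*(x + 4)^2. The eigenvalues (with algebraic multiplicities) are λ = -4 with multiplicity 2, λ = -1 with multiplicity 1.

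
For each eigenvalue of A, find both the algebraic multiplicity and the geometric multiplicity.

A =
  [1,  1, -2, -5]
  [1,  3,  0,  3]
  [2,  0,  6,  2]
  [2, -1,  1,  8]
λ = 4: alg = 2, geom = 2; λ = 5: alg = 2, geom = 1

Step 1 — factor the characteristic polynomial to read off the algebraic multiplicities:
  χ_A(x) = (x - 5)^2*(x - 4)^2

Step 2 — compute geometric multiplicities via the rank-nullity identity g(λ) = n − rank(A − λI):
  rank(A − (4)·I) = 2, so dim ker(A − (4)·I) = n − 2 = 2
  rank(A − (5)·I) = 3, so dim ker(A − (5)·I) = n − 3 = 1

Summary:
  λ = 4: algebraic multiplicity = 2, geometric multiplicity = 2
  λ = 5: algebraic multiplicity = 2, geometric multiplicity = 1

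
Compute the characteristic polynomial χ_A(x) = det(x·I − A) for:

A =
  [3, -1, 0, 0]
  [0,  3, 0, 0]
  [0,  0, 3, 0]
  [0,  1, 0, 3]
x^4 - 12*x^3 + 54*x^2 - 108*x + 81

Expanding det(x·I − A) (e.g. by cofactor expansion or by noting that A is similar to its Jordan form J, which has the same characteristic polynomial as A) gives
  χ_A(x) = x^4 - 12*x^3 + 54*x^2 - 108*x + 81
which factors as (x - 3)^4. The eigenvalues (with algebraic multiplicities) are λ = 3 with multiplicity 4.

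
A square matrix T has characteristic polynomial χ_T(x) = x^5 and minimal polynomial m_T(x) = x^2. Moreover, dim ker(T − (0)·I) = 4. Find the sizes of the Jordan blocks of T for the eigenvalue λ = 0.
Block sizes for λ = 0: [2, 1, 1, 1]

Step 1 — from the characteristic polynomial, algebraic multiplicity of λ = 0 is 5. From dim ker(T − (0)·I) = 4, there are exactly 4 Jordan blocks for λ = 0.
Step 2 — from the minimal polynomial, the factor (x − 0)^2 tells us the largest block for λ = 0 has size 2.
Step 3 — with total size 5, 4 blocks, and largest block 2, the block sizes (in nonincreasing order) are [2, 1, 1, 1].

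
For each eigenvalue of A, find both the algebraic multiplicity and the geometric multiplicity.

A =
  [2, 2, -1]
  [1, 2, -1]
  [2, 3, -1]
λ = 1: alg = 3, geom = 1

Step 1 — factor the characteristic polynomial to read off the algebraic multiplicities:
  χ_A(x) = (x - 1)^3

Step 2 — compute geometric multiplicities via the rank-nullity identity g(λ) = n − rank(A − λI):
  rank(A − (1)·I) = 2, so dim ker(A − (1)·I) = n − 2 = 1

Summary:
  λ = 1: algebraic multiplicity = 3, geometric multiplicity = 1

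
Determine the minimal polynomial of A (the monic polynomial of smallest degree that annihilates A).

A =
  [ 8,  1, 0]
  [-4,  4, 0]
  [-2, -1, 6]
x^2 - 12*x + 36

The characteristic polynomial is χ_A(x) = (x - 6)^3, so the eigenvalues are known. The minimal polynomial is
  m_A(x) = Π_λ (x − λ)^{k_λ}
where k_λ is the size of the *largest* Jordan block for λ (equivalently, the smallest k with (A − λI)^k v = 0 for every generalised eigenvector v of λ).

  λ = 6: largest Jordan block has size 2, contributing (x − 6)^2

So m_A(x) = (x - 6)^2 = x^2 - 12*x + 36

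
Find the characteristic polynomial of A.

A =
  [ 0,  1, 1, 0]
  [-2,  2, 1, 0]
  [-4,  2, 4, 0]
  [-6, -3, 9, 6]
x^4 - 12*x^3 + 48*x^2 - 80*x + 48

Expanding det(x·I − A) (e.g. by cofactor expansion or by noting that A is similar to its Jordan form J, which has the same characteristic polynomial as A) gives
  χ_A(x) = x^4 - 12*x^3 + 48*x^2 - 80*x + 48
which factors as (x - 6)*(x - 2)^3. The eigenvalues (with algebraic multiplicities) are λ = 2 with multiplicity 3, λ = 6 with multiplicity 1.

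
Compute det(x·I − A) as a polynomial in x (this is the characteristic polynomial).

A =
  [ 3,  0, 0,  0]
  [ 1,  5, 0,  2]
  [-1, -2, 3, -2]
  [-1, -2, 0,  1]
x^4 - 12*x^3 + 54*x^2 - 108*x + 81

Expanding det(x·I − A) (e.g. by cofactor expansion or by noting that A is similar to its Jordan form J, which has the same characteristic polynomial as A) gives
  χ_A(x) = x^4 - 12*x^3 + 54*x^2 - 108*x + 81
which factors as (x - 3)^4. The eigenvalues (with algebraic multiplicities) are λ = 3 with multiplicity 4.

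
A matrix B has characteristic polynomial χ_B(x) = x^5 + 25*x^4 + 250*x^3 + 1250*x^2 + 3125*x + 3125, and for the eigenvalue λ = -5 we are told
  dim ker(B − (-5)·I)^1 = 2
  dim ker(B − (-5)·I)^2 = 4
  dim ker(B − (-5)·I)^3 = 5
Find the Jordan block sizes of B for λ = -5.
Block sizes for λ = -5: [3, 2]

From the dimensions of kernels of powers, the number of Jordan blocks of size at least j is d_j − d_{j−1} where d_j = dim ker(N^j) (with d_0 = 0). Computing the differences gives [2, 2, 1].
The number of blocks of size exactly k is (#blocks of size ≥ k) − (#blocks of size ≥ k + 1), so the partition is: 1 block(s) of size 2, 1 block(s) of size 3.
In nonincreasing order the block sizes are [3, 2].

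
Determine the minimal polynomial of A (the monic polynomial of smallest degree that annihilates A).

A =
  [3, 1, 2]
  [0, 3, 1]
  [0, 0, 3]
x^3 - 9*x^2 + 27*x - 27

The characteristic polynomial is χ_A(x) = (x - 3)^3, so the eigenvalues are known. The minimal polynomial is
  m_A(x) = Π_λ (x − λ)^{k_λ}
where k_λ is the size of the *largest* Jordan block for λ (equivalently, the smallest k with (A − λI)^k v = 0 for every generalised eigenvector v of λ).

  λ = 3: largest Jordan block has size 3, contributing (x − 3)^3

So m_A(x) = (x - 3)^3 = x^3 - 9*x^2 + 27*x - 27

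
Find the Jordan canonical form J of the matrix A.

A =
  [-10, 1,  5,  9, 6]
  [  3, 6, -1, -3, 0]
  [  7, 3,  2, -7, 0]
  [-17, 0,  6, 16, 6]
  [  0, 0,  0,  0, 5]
J_1(-1) ⊕ J_3(5) ⊕ J_1(5)

The characteristic polynomial is
  det(x·I − A) = x^5 - 19*x^4 + 130*x^3 - 350*x^2 + 125*x + 625 = (x - 5)^4*(x + 1)

Eigenvalues and multiplicities (the geometric multiplicity of λ is n − rank(A − λI), which equals the number of Jordan blocks for λ):
  λ = -1: algebraic multiplicity = 1, geometric multiplicity = 1
  λ = 5: algebraic multiplicity = 4, geometric multiplicity = 2

Determining the block sizes for each eigenvalue:
  λ = -1: one block (gm = 1), so the single block has size am = 1 → block sizes [1]
  λ = 5: with am = 4 and gm = 2, the partition is not yet determined (e.g. several partitions of 4 into 2 parts exist). Let N = A − (5)·I. Computing rank(N^1) = 3, rank(N^2) = 2, rank(N^3) = 1; the number of blocks of size ≥ j is rank(N^{j−1}) − rank(N^j), giving [2, 1, 1]. So we have 1 block(s) of size 3, 1 block(s) of size 1 → block sizes [3, 1]

Assembling the blocks gives a Jordan form
J =
  [-1, 0, 0, 0, 0]
  [ 0, 5, 1, 0, 0]
  [ 0, 0, 5, 1, 0]
  [ 0, 0, 0, 5, 0]
  [ 0, 0, 0, 0, 5]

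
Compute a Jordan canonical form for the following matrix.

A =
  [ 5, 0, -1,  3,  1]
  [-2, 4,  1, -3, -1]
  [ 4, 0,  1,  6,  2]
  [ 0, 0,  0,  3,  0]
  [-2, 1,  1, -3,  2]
J_3(3) ⊕ J_1(3) ⊕ J_1(3)

The characteristic polynomial is
  det(x·I − A) = x^5 - 15*x^4 + 90*x^3 - 270*x^2 + 405*x - 243 = (x - 3)^5

Eigenvalues and multiplicities (the geometric multiplicity of λ is n − rank(A − λI), which equals the number of Jordan blocks for λ):
  λ = 3: algebraic multiplicity = 5, geometric multiplicity = 3

Determining the block sizes for each eigenvalue:
  λ = 3: with am = 5 and gm = 3, the partition is not yet determined (e.g. several partitions of 5 into 3 parts exist). Let N = A − (3)·I. Computing rank(N^1) = 2, rank(N^2) = 1, rank(N^3) = 0; the number of blocks of size ≥ j is rank(N^{j−1}) − rank(N^j), giving [3, 1, 1]. So we have 1 block(s) of size 3, 2 block(s) of size 1 → block sizes [3, 1, 1]

Assembling the blocks gives a Jordan form
J =
  [3, 1, 0, 0, 0]
  [0, 3, 1, 0, 0]
  [0, 0, 3, 0, 0]
  [0, 0, 0, 3, 0]
  [0, 0, 0, 0, 3]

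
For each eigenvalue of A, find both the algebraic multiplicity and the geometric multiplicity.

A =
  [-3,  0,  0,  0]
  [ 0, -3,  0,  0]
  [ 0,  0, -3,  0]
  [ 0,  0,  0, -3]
λ = -3: alg = 4, geom = 4

Step 1 — factor the characteristic polynomial to read off the algebraic multiplicities:
  χ_A(x) = (x + 3)^4

Step 2 — compute geometric multiplicities via the rank-nullity identity g(λ) = n − rank(A − λI):
  rank(A − (-3)·I) = 0, so dim ker(A − (-3)·I) = n − 0 = 4

Summary:
  λ = -3: algebraic multiplicity = 4, geometric multiplicity = 4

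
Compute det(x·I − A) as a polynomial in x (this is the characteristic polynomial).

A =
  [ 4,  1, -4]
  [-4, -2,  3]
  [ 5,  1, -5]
x^3 + 3*x^2 + 3*x + 1

Expanding det(x·I − A) (e.g. by cofactor expansion or by noting that A is similar to its Jordan form J, which has the same characteristic polynomial as A) gives
  χ_A(x) = x^3 + 3*x^2 + 3*x + 1
which factors as (x + 1)^3. The eigenvalues (with algebraic multiplicities) are λ = -1 with multiplicity 3.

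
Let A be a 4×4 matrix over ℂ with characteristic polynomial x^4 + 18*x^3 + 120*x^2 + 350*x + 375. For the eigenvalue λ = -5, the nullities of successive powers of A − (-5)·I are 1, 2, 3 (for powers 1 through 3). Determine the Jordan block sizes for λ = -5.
Block sizes for λ = -5: [3]

From the dimensions of kernels of powers, the number of Jordan blocks of size at least j is d_j − d_{j−1} where d_j = dim ker(N^j) (with d_0 = 0). Computing the differences gives [1, 1, 1].
The number of blocks of size exactly k is (#blocks of size ≥ k) − (#blocks of size ≥ k + 1), so the partition is: 1 block(s) of size 3.
In nonincreasing order the block sizes are [3].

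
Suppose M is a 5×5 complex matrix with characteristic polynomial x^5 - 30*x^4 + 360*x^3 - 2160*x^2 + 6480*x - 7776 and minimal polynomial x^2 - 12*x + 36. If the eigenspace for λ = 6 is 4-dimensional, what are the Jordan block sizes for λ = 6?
Block sizes for λ = 6: [2, 1, 1, 1]

Step 1 — from the characteristic polynomial, algebraic multiplicity of λ = 6 is 5. From dim ker(M − (6)·I) = 4, there are exactly 4 Jordan blocks for λ = 6.
Step 2 — from the minimal polynomial, the factor (x − 6)^2 tells us the largest block for λ = 6 has size 2.
Step 3 — with total size 5, 4 blocks, and largest block 2, the block sizes (in nonincreasing order) are [2, 1, 1, 1].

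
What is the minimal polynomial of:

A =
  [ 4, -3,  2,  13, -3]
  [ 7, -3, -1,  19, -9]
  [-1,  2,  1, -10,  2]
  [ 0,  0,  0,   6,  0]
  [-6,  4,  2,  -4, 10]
x^4 - 12*x^3 + 48*x^2 - 80*x + 48

The characteristic polynomial is χ_A(x) = (x - 6)^2*(x - 2)^3, so the eigenvalues are known. The minimal polynomial is
  m_A(x) = Π_λ (x − λ)^{k_λ}
where k_λ is the size of the *largest* Jordan block for λ (equivalently, the smallest k with (A − λI)^k v = 0 for every generalised eigenvector v of λ).

  λ = 2: largest Jordan block has size 3, contributing (x − 2)^3
  λ = 6: largest Jordan block has size 1, contributing (x − 6)

So m_A(x) = (x - 6)*(x - 2)^3 = x^4 - 12*x^3 + 48*x^2 - 80*x + 48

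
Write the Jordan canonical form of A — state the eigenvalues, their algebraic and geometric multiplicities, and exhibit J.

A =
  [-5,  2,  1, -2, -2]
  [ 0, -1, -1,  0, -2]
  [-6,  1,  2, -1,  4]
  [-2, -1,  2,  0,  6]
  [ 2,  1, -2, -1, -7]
J_3(-3) ⊕ J_1(-1) ⊕ J_1(-1)

The characteristic polynomial is
  det(x·I − A) = x^5 + 11*x^4 + 46*x^3 + 90*x^2 + 81*x + 27 = (x + 1)^2*(x + 3)^3

Eigenvalues and multiplicities (the geometric multiplicity of λ is n − rank(A − λI), which equals the number of Jordan blocks for λ):
  λ = -3: algebraic multiplicity = 3, geometric multiplicity = 1
  λ = -1: algebraic multiplicity = 2, geometric multiplicity = 2

Determining the block sizes for each eigenvalue:
  λ = -3: one block (gm = 1), so the single block has size am = 3 → block sizes [3]
  λ = -1: gm = am = 2, so every block has size 1 → block sizes [1, 1]

Assembling the blocks gives a Jordan form
J =
  [-3,  1,  0,  0,  0]
  [ 0, -3,  1,  0,  0]
  [ 0,  0, -3,  0,  0]
  [ 0,  0,  0, -1,  0]
  [ 0,  0,  0,  0, -1]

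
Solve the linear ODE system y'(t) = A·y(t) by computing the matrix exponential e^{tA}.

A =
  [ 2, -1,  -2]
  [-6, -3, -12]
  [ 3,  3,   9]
e^{tA} =
  [exp(2*t), -exp(3*t) + exp(2*t), -2*exp(3*t) + 2*exp(2*t)]
  [-6*exp(3*t) + 6*exp(2*t), -5*exp(3*t) + 6*exp(2*t), -12*exp(3*t) + 12*exp(2*t)]
  [3*exp(3*t) - 3*exp(2*t), 3*exp(3*t) - 3*exp(2*t), 7*exp(3*t) - 6*exp(2*t)]

Strategy: write A = P · J · P⁻¹ where J is a Jordan canonical form, so e^{tA} = P · e^{tJ} · P⁻¹, and e^{tJ} can be computed block-by-block.

A has Jordan form
J =
  [2, 0, 0]
  [0, 3, 0]
  [0, 0, 3]
(up to reordering of blocks).

Per-block formulas:
  For a 1×1 block at λ = 3: exp(t · [3]) = [e^(3t)].
  For a 1×1 block at λ = 2: exp(t · [2]) = [e^(2t)].

After assembling e^{tJ} and conjugating by P, we get:

e^{tA} =
  [exp(2*t), -exp(3*t) + exp(2*t), -2*exp(3*t) + 2*exp(2*t)]
  [-6*exp(3*t) + 6*exp(2*t), -5*exp(3*t) + 6*exp(2*t), -12*exp(3*t) + 12*exp(2*t)]
  [3*exp(3*t) - 3*exp(2*t), 3*exp(3*t) - 3*exp(2*t), 7*exp(3*t) - 6*exp(2*t)]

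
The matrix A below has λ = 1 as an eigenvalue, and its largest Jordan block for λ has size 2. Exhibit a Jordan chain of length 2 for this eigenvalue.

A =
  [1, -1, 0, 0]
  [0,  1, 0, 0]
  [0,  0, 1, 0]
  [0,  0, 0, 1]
A Jordan chain for λ = 1 of length 2:
v_1 = (-1, 0, 0, 0)ᵀ
v_2 = (0, 1, 0, 0)ᵀ

Let N = A − (1)·I. We want v_2 with N^2 v_2 = 0 but N^1 v_2 ≠ 0; then v_{j-1} := N · v_j for j = 2, …, 2.

Pick v_2 = (0, 1, 0, 0)ᵀ.
Then v_1 = N · v_2 = (-1, 0, 0, 0)ᵀ.

Sanity check: (A − (1)·I) v_1 = (0, 0, 0, 0)ᵀ = 0. ✓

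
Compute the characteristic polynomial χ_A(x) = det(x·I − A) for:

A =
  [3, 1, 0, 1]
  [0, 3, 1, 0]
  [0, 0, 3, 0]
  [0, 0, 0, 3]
x^4 - 12*x^3 + 54*x^2 - 108*x + 81

Expanding det(x·I − A) (e.g. by cofactor expansion or by noting that A is similar to its Jordan form J, which has the same characteristic polynomial as A) gives
  χ_A(x) = x^4 - 12*x^3 + 54*x^2 - 108*x + 81
which factors as (x - 3)^4. The eigenvalues (with algebraic multiplicities) are λ = 3 with multiplicity 4.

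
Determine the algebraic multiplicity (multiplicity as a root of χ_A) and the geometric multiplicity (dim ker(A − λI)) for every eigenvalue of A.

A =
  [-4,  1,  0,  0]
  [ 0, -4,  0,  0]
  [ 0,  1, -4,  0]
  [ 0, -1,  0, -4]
λ = -4: alg = 4, geom = 3

Step 1 — factor the characteristic polynomial to read off the algebraic multiplicities:
  χ_A(x) = (x + 4)^4

Step 2 — compute geometric multiplicities via the rank-nullity identity g(λ) = n − rank(A − λI):
  rank(A − (-4)·I) = 1, so dim ker(A − (-4)·I) = n − 1 = 3

Summary:
  λ = -4: algebraic multiplicity = 4, geometric multiplicity = 3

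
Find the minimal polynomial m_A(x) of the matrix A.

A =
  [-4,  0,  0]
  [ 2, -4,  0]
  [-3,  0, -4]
x^2 + 8*x + 16

The characteristic polynomial is χ_A(x) = (x + 4)^3, so the eigenvalues are known. The minimal polynomial is
  m_A(x) = Π_λ (x − λ)^{k_λ}
where k_λ is the size of the *largest* Jordan block for λ (equivalently, the smallest k with (A − λI)^k v = 0 for every generalised eigenvector v of λ).

  λ = -4: largest Jordan block has size 2, contributing (x + 4)^2

So m_A(x) = (x + 4)^2 = x^2 + 8*x + 16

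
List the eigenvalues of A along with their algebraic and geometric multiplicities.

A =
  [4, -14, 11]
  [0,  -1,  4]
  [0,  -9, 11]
λ = 4: alg = 1, geom = 1; λ = 5: alg = 2, geom = 1

Step 1 — factor the characteristic polynomial to read off the algebraic multiplicities:
  χ_A(x) = (x - 5)^2*(x - 4)

Step 2 — compute geometric multiplicities via the rank-nullity identity g(λ) = n − rank(A − λI):
  rank(A − (4)·I) = 2, so dim ker(A − (4)·I) = n − 2 = 1
  rank(A − (5)·I) = 2, so dim ker(A − (5)·I) = n − 2 = 1

Summary:
  λ = 4: algebraic multiplicity = 1, geometric multiplicity = 1
  λ = 5: algebraic multiplicity = 2, geometric multiplicity = 1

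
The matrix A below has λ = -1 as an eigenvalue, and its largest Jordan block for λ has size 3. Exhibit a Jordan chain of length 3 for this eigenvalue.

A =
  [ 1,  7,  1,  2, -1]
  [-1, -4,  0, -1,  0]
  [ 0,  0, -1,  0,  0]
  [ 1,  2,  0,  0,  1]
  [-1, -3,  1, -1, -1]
A Jordan chain for λ = -1 of length 3:
v_1 = (1, -1, 0, 2, -1)ᵀ
v_2 = (1, 0, 0, 0, 1)ᵀ
v_3 = (0, 0, 1, 0, 0)ᵀ

Let N = A − (-1)·I. We want v_3 with N^3 v_3 = 0 but N^2 v_3 ≠ 0; then v_{j-1} := N · v_j for j = 3, …, 2.

Pick v_3 = (0, 0, 1, 0, 0)ᵀ.
Then v_2 = N · v_3 = (1, 0, 0, 0, 1)ᵀ.
Then v_1 = N · v_2 = (1, -1, 0, 2, -1)ᵀ.

Sanity check: (A − (-1)·I) v_1 = (0, 0, 0, 0, 0)ᵀ = 0. ✓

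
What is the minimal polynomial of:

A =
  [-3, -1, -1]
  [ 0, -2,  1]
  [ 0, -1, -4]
x^2 + 6*x + 9

The characteristic polynomial is χ_A(x) = (x + 3)^3, so the eigenvalues are known. The minimal polynomial is
  m_A(x) = Π_λ (x − λ)^{k_λ}
where k_λ is the size of the *largest* Jordan block for λ (equivalently, the smallest k with (A − λI)^k v = 0 for every generalised eigenvector v of λ).

  λ = -3: largest Jordan block has size 2, contributing (x + 3)^2

So m_A(x) = (x + 3)^2 = x^2 + 6*x + 9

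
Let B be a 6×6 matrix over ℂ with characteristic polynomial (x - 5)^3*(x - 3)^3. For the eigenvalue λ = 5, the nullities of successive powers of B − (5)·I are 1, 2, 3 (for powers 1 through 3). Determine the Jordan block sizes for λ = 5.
Block sizes for λ = 5: [3]

From the dimensions of kernels of powers, the number of Jordan blocks of size at least j is d_j − d_{j−1} where d_j = dim ker(N^j) (with d_0 = 0). Computing the differences gives [1, 1, 1].
The number of blocks of size exactly k is (#blocks of size ≥ k) − (#blocks of size ≥ k + 1), so the partition is: 1 block(s) of size 3.
In nonincreasing order the block sizes are [3].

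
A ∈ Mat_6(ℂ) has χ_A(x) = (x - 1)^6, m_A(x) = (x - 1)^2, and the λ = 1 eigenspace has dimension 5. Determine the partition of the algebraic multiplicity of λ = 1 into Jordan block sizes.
Block sizes for λ = 1: [2, 1, 1, 1, 1]

Step 1 — from the characteristic polynomial, algebraic multiplicity of λ = 1 is 6. From dim ker(A − (1)·I) = 5, there are exactly 5 Jordan blocks for λ = 1.
Step 2 — from the minimal polynomial, the factor (x − 1)^2 tells us the largest block for λ = 1 has size 2.
Step 3 — with total size 6, 5 blocks, and largest block 2, the block sizes (in nonincreasing order) are [2, 1, 1, 1, 1].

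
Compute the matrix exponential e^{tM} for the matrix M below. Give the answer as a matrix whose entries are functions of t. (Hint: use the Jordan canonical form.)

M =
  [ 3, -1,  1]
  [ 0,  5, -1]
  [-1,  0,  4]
e^{tM} =
  [-t*exp(4*t) + exp(4*t), -t*exp(4*t), t*exp(4*t)]
  [t^2*exp(4*t)/2, t^2*exp(4*t)/2 + t*exp(4*t) + exp(4*t), -t^2*exp(4*t)/2 - t*exp(4*t)]
  [t^2*exp(4*t)/2 - t*exp(4*t), t^2*exp(4*t)/2, -t^2*exp(4*t)/2 + exp(4*t)]

Strategy: write M = P · J · P⁻¹ where J is a Jordan canonical form, so e^{tM} = P · e^{tJ} · P⁻¹, and e^{tJ} can be computed block-by-block.

M has Jordan form
J =
  [4, 1, 0]
  [0, 4, 1]
  [0, 0, 4]
(up to reordering of blocks).

Per-block formulas:
  For a 3×3 Jordan block J_3(4): exp(t · J_3(4)) = e^(4t)·(I + t·N + (t^2/2)·N^2), where N is the 3×3 nilpotent shift.

After assembling e^{tJ} and conjugating by P, we get:

e^{tM} =
  [-t*exp(4*t) + exp(4*t), -t*exp(4*t), t*exp(4*t)]
  [t^2*exp(4*t)/2, t^2*exp(4*t)/2 + t*exp(4*t) + exp(4*t), -t^2*exp(4*t)/2 - t*exp(4*t)]
  [t^2*exp(4*t)/2 - t*exp(4*t), t^2*exp(4*t)/2, -t^2*exp(4*t)/2 + exp(4*t)]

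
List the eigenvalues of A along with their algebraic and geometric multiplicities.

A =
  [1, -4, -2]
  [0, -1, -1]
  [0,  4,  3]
λ = 1: alg = 3, geom = 2

Step 1 — factor the characteristic polynomial to read off the algebraic multiplicities:
  χ_A(x) = (x - 1)^3

Step 2 — compute geometric multiplicities via the rank-nullity identity g(λ) = n − rank(A − λI):
  rank(A − (1)·I) = 1, so dim ker(A − (1)·I) = n − 1 = 2

Summary:
  λ = 1: algebraic multiplicity = 3, geometric multiplicity = 2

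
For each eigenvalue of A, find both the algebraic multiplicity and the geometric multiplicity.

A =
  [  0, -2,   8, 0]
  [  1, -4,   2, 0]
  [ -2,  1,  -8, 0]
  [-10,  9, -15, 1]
λ = -4: alg = 3, geom = 1; λ = 1: alg = 1, geom = 1

Step 1 — factor the characteristic polynomial to read off the algebraic multiplicities:
  χ_A(x) = (x - 1)*(x + 4)^3

Step 2 — compute geometric multiplicities via the rank-nullity identity g(λ) = n − rank(A − λI):
  rank(A − (-4)·I) = 3, so dim ker(A − (-4)·I) = n − 3 = 1
  rank(A − (1)·I) = 3, so dim ker(A − (1)·I) = n − 3 = 1

Summary:
  λ = -4: algebraic multiplicity = 3, geometric multiplicity = 1
  λ = 1: algebraic multiplicity = 1, geometric multiplicity = 1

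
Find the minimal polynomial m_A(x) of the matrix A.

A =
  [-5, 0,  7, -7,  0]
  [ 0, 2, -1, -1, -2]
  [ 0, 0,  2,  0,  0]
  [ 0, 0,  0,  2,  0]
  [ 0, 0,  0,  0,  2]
x^3 + x^2 - 16*x + 20

The characteristic polynomial is χ_A(x) = (x - 2)^4*(x + 5), so the eigenvalues are known. The minimal polynomial is
  m_A(x) = Π_λ (x − λ)^{k_λ}
where k_λ is the size of the *largest* Jordan block for λ (equivalently, the smallest k with (A − λI)^k v = 0 for every generalised eigenvector v of λ).

  λ = -5: largest Jordan block has size 1, contributing (x + 5)
  λ = 2: largest Jordan block has size 2, contributing (x − 2)^2

So m_A(x) = (x - 2)^2*(x + 5) = x^3 + x^2 - 16*x + 20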